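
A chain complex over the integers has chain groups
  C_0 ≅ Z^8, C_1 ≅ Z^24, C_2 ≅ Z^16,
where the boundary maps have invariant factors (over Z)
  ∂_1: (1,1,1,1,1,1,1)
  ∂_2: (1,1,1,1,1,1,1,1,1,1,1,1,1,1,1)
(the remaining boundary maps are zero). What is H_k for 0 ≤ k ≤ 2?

H_0: b_0 = 8 − 0 − 7 = 1; torsion from ∂_1 factors > 1: none. So H_0 ≅ Z.
H_1: b_1 = 24 − 7 − 15 = 2; torsion from ∂_2 factors > 1: none. So H_1 ≅ Z^2.
H_2: b_2 = 16 − 15 − 0 = 1; torsion from ∂_3 factors > 1: none. So H_2 ≅ Z.

H_0 ≅ Z,  H_1 ≅ Z^2,  H_2 ≅ Z.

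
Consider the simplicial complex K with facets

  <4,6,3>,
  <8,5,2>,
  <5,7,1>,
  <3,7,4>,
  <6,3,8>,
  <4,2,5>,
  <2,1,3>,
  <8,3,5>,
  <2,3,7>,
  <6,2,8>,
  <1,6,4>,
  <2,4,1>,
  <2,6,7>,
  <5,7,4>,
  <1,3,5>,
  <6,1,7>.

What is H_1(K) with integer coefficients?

H_1 = Z^2.

We work with the vertex ordering 1 < 2 < 3 < 4 < 5 < 6 < 7 < 8. The simplices of K, each written with vertices in increasing order, are:

  0-simplices (8): [1], [2], [3], [4], [5], [6], [7], [8]
  1-simplices (24): (24 of them)
  2-simplices (16): [1,2,3], [1,2,4], [1,3,5], [1,4,6], [1,5,7], [1,6,7], [2,3,7], [2,4,5], [2,5,8], [2,6,7], [2,6,8], [3,4,6], [3,4,7], [3,5,8], [3,6,8], [4,5,7]

so the chain groups are C_0 ≅ Z^8, C_1 ≅ Z^24, C_2 ≅ Z^16.

The boundary map ∂_1: C_1 → C_0 sends each edge [p,q] (with p < q) to q − p.
As a 8×24 matrix over Z this has rank 7, with invariant factors (1,1,1,1,1,1,1).

∂_2: C_2 → C_1 sends each 2-simplex [p,q,r] to [q,r] − [p,r] + [p,q]. For instance
  ∂[2,3,7] = [3,7] − [2,7] + [2,3],
  ∂[1,2,3] = [2,3] − [1,3] + [1,2].
The 24×16 boundary matrix has rank 15 and Smith normal form diag(1,1,1,1,1,1,1,1,1,1,1,1,1,1,1).

From H_k ≅ ker(∂_k) / im(∂_{k+1}) we obtain:

  H_1: rank ker ∂_1 − rank ∂_2 = (24 − 7) − 15 = 2, and the invariant factors of ∂_2 are all 1, so H_1 = Z^2.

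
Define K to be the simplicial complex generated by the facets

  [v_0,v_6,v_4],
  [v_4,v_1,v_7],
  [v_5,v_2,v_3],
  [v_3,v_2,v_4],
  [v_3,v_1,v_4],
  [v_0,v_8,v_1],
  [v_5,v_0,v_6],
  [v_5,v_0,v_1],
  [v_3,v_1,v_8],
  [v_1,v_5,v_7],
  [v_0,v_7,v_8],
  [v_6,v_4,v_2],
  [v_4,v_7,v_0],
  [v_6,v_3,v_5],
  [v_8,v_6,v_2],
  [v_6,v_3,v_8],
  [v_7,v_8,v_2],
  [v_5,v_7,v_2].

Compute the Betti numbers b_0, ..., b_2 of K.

b_0 = 1, b_1 = 1, b_2 = 0.

Order the vertices as v_0 < v_1 < v_2 < v_3 < v_4 < v_5 < v_6 < v_7 < v_8. Listing each simplex with vertices in this order, K has dimension 2 with simplices:

  0-simplices (9): [v_0], [v_1], [v_2], [v_3], [v_4], [v_5], [v_6], [v_7], [v_8]
  1-simplices (27): (27 of them)
  2-simplices (18): (18 of them)

Hence C_0 ≅ Z^9, C_1 ≅ Z^27, C_2 ≅ Z^18.

The boundary map ∂_1: C_1 → C_0 sends each edge [p,q] (with p < q) to q − p. For instance
  ∂[v_0,v_8] = [v_8] − [v_0].
The 9×27 boundary matrix has rank 8 and Smith normal form diag(1,1,1,1,1,1,1,1).

Boundary ∂_2: C_2 → C_1 sends each 2-simplex [p,q,r] to [q,r] − [p,r] + [p,q]. For instance
  ∂[v_3,v_6,v_8] = [v_6,v_8] − [v_3,v_8] + [v_3,v_6],
  ∂[v_2,v_6,v_8] = [v_6,v_8] − [v_2,v_8] + [v_2,v_6].
As a 27×18 matrix over Z this has rank 18, with invariant factors (1,1,1,1,1,1,1,1,1,1,1,1,1,1,1,1,1,2).

Now H_k = ker ∂_k / im ∂_{k+1}, so:

  H_0: rank C_0 − rank ∂_1 = 9 − 8 = 1, and the invariant factors of ∂_1 are all 1, so H_0 ≅ Z.
  H_1: rank ker ∂_1 − rank ∂_2 = (27 − 8) − 18 = 1, and ∂_2 has invariant factor 2 > 1, so H_1 ≅ Z ⊕ Z/2.
  H_2: rank ker ∂_2 − rank ∂_3 = (18 − 18) − 0 = 0, and there is no ∂_3, so H_2 ≅ 0.

(K is a triangulation of the Klein bottle.)

Hence the Betti numbers are b_0 = 1, b_1 = 1, b_2 = 0.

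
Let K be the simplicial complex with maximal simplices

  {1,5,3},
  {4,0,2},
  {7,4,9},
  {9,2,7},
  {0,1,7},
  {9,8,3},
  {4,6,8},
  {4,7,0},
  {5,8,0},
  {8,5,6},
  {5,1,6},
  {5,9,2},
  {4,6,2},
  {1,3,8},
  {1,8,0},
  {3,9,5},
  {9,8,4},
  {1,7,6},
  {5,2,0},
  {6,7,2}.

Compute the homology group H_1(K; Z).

K has 10 vertices, 30 edges, 20 triangles.
rank ∂_1 = 9, rank ∂_2 = 20 ⇒ b_1 = 30 − 9 − 20 = 1; ∂_2 has invariant factor(s) [2] giving torsion. So H_1 = Z ⊕ Z_2.

H_1 ≅ Z ⊕ Z_2.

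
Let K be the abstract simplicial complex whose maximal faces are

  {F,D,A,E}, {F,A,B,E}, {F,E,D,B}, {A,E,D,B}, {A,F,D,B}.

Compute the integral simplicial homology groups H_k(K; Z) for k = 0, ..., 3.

H_0 ≅ Z,  H_1 = 0,  H_2 = 0,  H_3 ≅ Z.

We work with the vertex ordering A < B < D < E < F. The simplices of K, each written with vertices in increasing order, are:

  0-simplices (5): A, B, D, E, F
  1-simplices (10): AB, AD, AE, AF, BD, BE, BF, DE, DF, EF
  2-simplices (10): ABD, ABE, ABF, ADE, ADF, AEF, BDE, BDF, BEF, DEF
  3-simplices (5): ABDE, ABDF, ABEF, ADEF, BDEF

so the chain groups are C_0 ≅ Z^5, C_1 ≅ Z^10, C_2 ≅ Z^10, C_3 ≅ Z^5.

Boundary ∂_1: C_1 → C_0 sends each edge [p,q] (with p < q) to q − p.
As a 5×10 matrix over Z this has rank 4, with invariant factors (1,1,1,1).

∂_2: C_2 → C_1 acts by ∂[p,q,r] = [q,r] − [p,r] + [p,q]. For instance
  ∂ABE = BE − AE + AB,
  ∂BDE = DE − BE + BD.
As a 10×10 matrix over Z this has rank 6, with invariant factors (1,1,1,1,1,1).

Boundary ∂_3: C_3 → C_2 sends each 3-simplex σ to the alternating sum Σ_i (−1)^i (σ with its i-th vertex removed). For instance
  ∂ABEF = BEF − AEF + ABF − ABE,
  ∂ABDE = BDE − ADE + ABE − ABD.
The 10×5 boundary matrix has rank 4 and Smith normal form diag(1,1,1,1).

From H_k ≅ ker(∂_k) / im(∂_{k+1}) we obtain:

  H_0: rank C_0 − rank ∂_1 = 5 − 4 = 1, and the invariant factors of ∂_1 are all 1, so H_0 = Z.
  H_1: rank ker ∂_1 − rank ∂_2 = (10 − 4) − 6 = 0, and the invariant factors of ∂_2 are all 1, so H_1 = 0.
  H_2: rank ker ∂_2 − rank ∂_3 = (10 − 6) − 4 = 0, and the invariant factors of ∂_3 are all 1, so H_2 = 0.
  H_3: rank ker ∂_3 − rank ∂_4 = (5 − 4) − 0 = 1, and there is no ∂_4, so H_3 = Z.

As a check, the Euler characteristic is 5 − 10 + 10 − 5 = 0, which agrees with 1 − 0 + 0 − 1 = 0.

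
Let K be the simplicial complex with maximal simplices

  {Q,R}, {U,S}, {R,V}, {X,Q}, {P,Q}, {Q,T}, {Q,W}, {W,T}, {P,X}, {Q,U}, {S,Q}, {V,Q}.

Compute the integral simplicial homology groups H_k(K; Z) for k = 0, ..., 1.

H_0 = Z,  H_1 = Z^4.

We work with the vertex ordering P < Q < R < S < T < U < V < W < X. The simplices of K, each written with vertices in increasing order, are:

  0-simplices (9): P, Q, R, S, T, U, V, W, X
  1-simplices (12): PQ, PX, QR, QS, QT, QU, QV, QW, QX, RV, SU, TW

so the chain groups are C_0 ≅ Z^9, C_1 ≅ Z^12.

∂_1: C_1 → C_0 maps an edge to its endpoints' difference, ∂[p,q] = q − p. For instance
  ∂QV = V − Q.
As a 9×12 matrix over Z this has rank 8, with invariant factors (1,1,1,1,1,1,1,1).

Reading off H_k = ker ∂_k / im ∂_{k+1}:

  H_0: rank C_0 − rank ∂_1 = 9 − 8 = 1, and the invariant factors of ∂_1 are all 1, so H_0 = Z.
  H_1: rank ker ∂_1 − rank ∂_2 = (12 − 8) − 0 = 4, and there is no ∂_2, so H_1 = Z^4.

As a check, the Euler characteristic is 9 − 12 = -3, which agrees with 1 − 4 = -3.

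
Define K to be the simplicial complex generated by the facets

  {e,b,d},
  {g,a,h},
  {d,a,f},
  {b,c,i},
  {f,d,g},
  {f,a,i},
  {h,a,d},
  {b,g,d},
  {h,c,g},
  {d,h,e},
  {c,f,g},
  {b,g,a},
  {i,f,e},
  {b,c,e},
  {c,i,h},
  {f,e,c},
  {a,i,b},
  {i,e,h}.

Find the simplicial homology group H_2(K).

Take the total order a < b < c < d < e < f < g < h < i on the vertex set. Then K (dimension 2) consists of the simplices:

  0-simplices (9): a, b, c, d, e, f, g, h, i
  1-simplices (27): ab, ad, af, ag, ah, ai, bc, bd, be, bg, bi, ce, cf, cg, ch, ci, de, df, dg, dh, ef, eh, ei, fg, fi, gh, hi
  2-simplices (18): abg, abi, adf, adh, afi, agh, bce, bci, bde, bdg, cef, cfg, cgh, chi, deh, dfg, efi, ehi

so the chain groups are C_0 ≅ Z^9, C_1 ≅ Z^27, C_2 ≅ Z^18.

The boundary map ∂_1: C_1 → C_0 sends each edge [p,q] (with p < q) to q − p. For instance
  ∂ch = h − c.
The resulting 9×27 matrix has rank 8, and its Smith normal form has invariant factors (1,1,1,1,1,1,1,1).

Boundary ∂_2: C_2 → C_1 acts by ∂[p,q,r] = [q,r] − [p,r] + [p,q]. For instance
  ∂adf = df − af + ad,
  ∂abg = bg − ag + ab.
The resulting 27×18 matrix has rank 18, and its Smith normal form has invariant factors (1,1,1,1,1,1,1,1,1,1,1,1,1,1,1,1,1,2).

Reading off H_k = ker ∂_k / im ∂_{k+1}:

  H_2: rank ker ∂_2 − rank ∂_3 = (18 − 18) − 0 = 0, and there is no ∂_3, so H_2 = 0.

H_2 = 0.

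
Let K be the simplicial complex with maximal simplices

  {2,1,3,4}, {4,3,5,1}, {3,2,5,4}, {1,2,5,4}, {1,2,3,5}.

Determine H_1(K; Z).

We work with the vertex ordering 1 < 2 < 3 < 4 < 5. The simplices of K, each written with vertices in increasing order, are:

  0-simplices (5): [1], [2], [3], [4], [5]
  1-simplices (10): [1,2], [1,3], [1,4], [1,5], [2,3], [2,4], [2,5], [3,4], [3,5], [4,5]
  2-simplices (10): [1,2,3], [1,2,4], [1,2,5], [1,3,4], [1,3,5], [1,4,5], [2,3,4], [2,3,5], [2,4,5], [3,4,5]
  3-simplices (5): [1,2,3,4], [1,2,3,5], [1,2,4,5], [1,3,4,5], [2,3,4,5]

giving chain groups C_0 ≅ Z^5, C_1 ≅ Z^10, C_2 ≅ Z^10, C_3 ≅ Z^5.

Boundary ∂_1: C_1 → C_0 maps an edge to its endpoints' difference, ∂[p,q] = q − p. For instance
  ∂[3,4] = [4] − [3].
As a 5×10 matrix over Z this has rank 4, with invariant factors (1,1,1,1).

The boundary map ∂_2: C_2 → C_1 sends each 2-simplex [p,q,r] to [q,r] − [p,r] + [p,q]. For instance
  ∂[1,3,4] = [3,4] − [1,4] + [1,3],
  ∂[1,2,4] = [2,4] − [1,4] + [1,2].
The 10×10 boundary matrix has rank 6 and Smith normal form diag(1,1,1,1,1,1).

The boundary map ∂_3: C_3 → C_2 sends each 3-simplex σ to the alternating sum Σ_i (−1)^i (σ with its i-th vertex removed). For instance
  ∂[1,3,4,5] = [3,4,5] − [1,4,5] + [1,3,5] − [1,3,4],
  ∂[2,3,4,5] = [3,4,5] − [2,4,5] + [2,3,5] − [2,3,4].
The resulting 10×5 matrix has rank 4, and its Smith normal form has invariant factors (1,1,1,1).

Now H_k = ker ∂_k / im ∂_{k+1}, so:

  H_1: rank ker ∂_1 − rank ∂_2 = (10 − 4) − 6 = 0, and the invariant factors of ∂_2 are all 1, so H_1 = 0.

H_1 = 0.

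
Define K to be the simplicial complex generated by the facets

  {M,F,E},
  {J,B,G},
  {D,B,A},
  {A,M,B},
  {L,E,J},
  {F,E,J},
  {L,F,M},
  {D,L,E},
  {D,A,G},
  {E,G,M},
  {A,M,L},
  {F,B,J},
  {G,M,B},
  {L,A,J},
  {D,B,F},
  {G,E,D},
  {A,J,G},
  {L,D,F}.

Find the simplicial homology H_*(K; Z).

K has 9 vertices, 27 edges, 18 triangles.
rank ∂_0 = 0, rank ∂_1 = 8 ⇒ b_0 = 9 − 0 − 8 = 1; all invariant factors of ∂_1 are 1 so no torsion. So H_0 = Z.
rank ∂_1 = 8, rank ∂_2 = 18 ⇒ b_1 = 27 − 8 − 18 = 1; ∂_2 has invariant factor(s) [2] giving torsion. So H_1 = Z ⊕ Z/2.
rank ∂_2 = 18, rank ∂_3 = 0 ⇒ b_2 = 18 − 18 − 0 = 0. So H_2 = 0.

H_0 ≅ Z,  H_1 ≅ Z ⊕ Z/2,  H_2 = 0.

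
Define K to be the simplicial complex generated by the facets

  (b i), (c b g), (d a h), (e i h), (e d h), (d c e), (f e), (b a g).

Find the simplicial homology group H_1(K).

H_1 ≅ Z^2.

Order the vertices as a < b < c < d < e < f < g < h < i. Listing each simplex with vertices in this order, K has dimension 2 with simplices:

  0-simplices (9): a, b, c, d, e, f, g, h, i
  1-simplices (16): ab, ad, ag, ah, bc, bg, bi, cd, ce, cg, de, dh, ef, eh, ei, hi
  2-simplices (6): abg, adh, bcg, cde, deh, ehi

giving chain groups C_0 ≅ Z^9, C_1 ≅ Z^16, C_2 ≅ Z^6.

The boundary map ∂_1: C_1 → C_0 is given by ∂[p,q] = [q] − [p]. For instance
  ∂ag = g − a.
The 9×16 boundary matrix has rank 8 and Smith normal form diag(1,1,1,1,1,1,1,1).

∂_2: C_2 → C_1 sends each 2-simplex [p,q,r] to [q,r] − [p,r] + [p,q]. For instance
  ∂adh = dh − ah + ad,
  ∂ehi = hi − ei + eh.
The resulting 16×6 matrix has rank 6, and its Smith normal form has invariant factors (1,1,1,1,1,1).

From H_k ≅ ker(∂_k) / im(∂_{k+1}) we obtain:

  H_1: rank ker ∂_1 − rank ∂_2 = (16 − 8) − 6 = 2, and the invariant factors of ∂_2 are all 1, so H_1 ≅ Z^2.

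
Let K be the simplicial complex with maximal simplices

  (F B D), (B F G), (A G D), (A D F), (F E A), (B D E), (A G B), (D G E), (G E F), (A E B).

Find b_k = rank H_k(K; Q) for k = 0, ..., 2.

b_0 = 1, b_1 = 0, b_2 = 0.

K has 6 vertices, 15 edges, 10 triangles.
rank ∂_0 = 0, rank ∂_1 = 5 ⇒ b_0 = 6 − 0 − 5 = 1; all invariant factors of ∂_1 are 1 so no torsion. So H_0 ≅ Z.
rank ∂_1 = 5, rank ∂_2 = 10 ⇒ b_1 = 15 − 5 − 10 = 0; ∂_2 has invariant factor(s) [2] giving torsion. So H_1 ≅ Z/2Z.
rank ∂_2 = 10, rank ∂_3 = 0 ⇒ b_2 = 10 − 10 − 0 = 0. So H_2 ≅ 0.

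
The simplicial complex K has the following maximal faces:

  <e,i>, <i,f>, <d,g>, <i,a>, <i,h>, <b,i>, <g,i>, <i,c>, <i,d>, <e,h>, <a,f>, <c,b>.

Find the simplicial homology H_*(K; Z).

H_0 ≅ Z,  H_1 ≅ Z^4.

Fix the vertex order a < b < c < d < e < f < g < h < i and write every simplex with vertices in increasing order. Then dim K = 1 and the simplices of K are:

  0-simplices (9): a, b, c, d, e, f, g, h, i
  1-simplices (12): af, ai, bc, bi, ci, dg, di, eh, ei, fi, gi, hi

so the chain groups are C_0 ≅ Z^9, C_1 ≅ Z^12.

The boundary map ∂_1: C_1 → C_0 is given by ∂[p,q] = [q] − [p]. For instance
  ∂fi = i − f.
The 9×12 boundary matrix has rank 8 and Smith normal form diag(1,1,1,1,1,1,1,1).

Reading off H_k = ker ∂_k / im ∂_{k+1}:

  H_0: rank C_0 − rank ∂_1 = 9 − 8 = 1, and the invariant factors of ∂_1 are all 1, so H_0 ≅ Z.
  H_1: rank ker ∂_1 − rank ∂_2 = (12 − 8) − 0 = 4, and there is no ∂_2, so H_1 ≅ Z^4.

(K is a triangulation of a wedge of 4 circles.)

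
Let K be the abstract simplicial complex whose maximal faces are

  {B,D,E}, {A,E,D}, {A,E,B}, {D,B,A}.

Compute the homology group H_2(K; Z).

Fix the vertex order A < B < D < E and write every simplex with vertices in increasing order. Then dim K = 2 and the simplices of K are:

  0-simplices (4): A, B, D, E
  1-simplices (6): AB, AD, AE, BD, BE, DE
  2-simplices (4): ABD, ABE, ADE, BDE

giving chain groups C_0 ≅ Z^4, C_1 ≅ Z^6, C_2 ≅ Z^4.

∂_1: C_1 → C_0 maps an edge to its endpoints' difference, ∂[p,q] = q − p.
This gives a 4×6 integer matrix of rank 3; reducing to Smith normal form yields diagonal entries (1,1,1).

The boundary map ∂_2: C_2 → C_1 maps a triangle to the signed sum of its edges. For instance
  ∂ABD = BD − AD + AB,
  ∂ADE = DE − AE + AD.
The 6×4 boundary matrix has rank 3 and Smith normal form diag(1,1,1).

Computing H_k = (kernel of ∂_k) / (image of ∂_{k+1}):

  H_2: rank ker ∂_2 − rank ∂_3 = (4 − 3) − 0 = 1, and there is no ∂_3, so H_2 = Z.

(K is a triangulation of the 2-sphere S^2.)

H_2 = Z.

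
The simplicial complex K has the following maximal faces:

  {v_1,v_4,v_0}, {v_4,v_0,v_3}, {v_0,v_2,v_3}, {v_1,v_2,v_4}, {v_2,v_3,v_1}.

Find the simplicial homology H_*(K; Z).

H_0 ≅ Z,  H_1 ≅ Z,  H_2 = 0.

K has 5 vertices, 10 edges, 5 triangles.
rank ∂_0 = 0, rank ∂_1 = 4 ⇒ b_0 = 5 − 0 − 4 = 1; all invariant factors of ∂_1 are 1 so no torsion. So H_0 ≅ Z.
rank ∂_1 = 4, rank ∂_2 = 5 ⇒ b_1 = 10 − 4 − 5 = 1; all invariant factors of ∂_2 are 1 so no torsion. So H_1 ≅ Z.
rank ∂_2 = 5, rank ∂_3 = 0 ⇒ b_2 = 5 − 5 − 0 = 0. So H_2 ≅ 0.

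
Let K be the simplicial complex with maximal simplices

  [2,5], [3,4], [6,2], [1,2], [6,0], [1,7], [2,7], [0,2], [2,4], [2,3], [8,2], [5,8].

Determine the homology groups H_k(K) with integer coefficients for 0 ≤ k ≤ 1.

Fix the vertex order 0 < 1 < 2 < 3 < 4 < 5 < 6 < 7 < 8 and write every simplex with vertices in increasing order. Then dim K = 1 and the simplices of K are:

  0-simplices (9): [0], [1], [2], [3], [4], [5], [6], [7], [8]
  1-simplices (12): [0,2], [0,6], [1,2], [1,7], [2,3], [2,4], [2,5], [2,6], [2,7], [2,8], [3,4], [5,8]

so the chain groups are C_0 ≅ Z^9, C_1 ≅ Z^12.

The boundary map ∂_1: C_1 → C_0 is given by ∂[p,q] = [q] − [p].
The 9×12 boundary matrix has rank 8 and Smith normal form diag(1,1,1,1,1,1,1,1).

Reading off H_k = ker ∂_k / im ∂_{k+1}:

  H_0: rank C_0 − rank ∂_1 = 9 − 8 = 1, and the invariant factors of ∂_1 are all 1, so H_0 = Z.
  H_1: rank ker ∂_1 − rank ∂_2 = (12 − 8) − 0 = 4, and there is no ∂_2, so H_1 = Z^4.

(K is a triangulation of a wedge of 4 circles.)

H_0 ≅ Z,  H_1 ≅ Z^4.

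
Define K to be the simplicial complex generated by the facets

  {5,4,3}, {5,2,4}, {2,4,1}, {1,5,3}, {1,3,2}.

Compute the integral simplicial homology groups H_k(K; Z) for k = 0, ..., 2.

H_0 = Z,  H_1 = Z,  H_2 = 0.

Order the vertices as 1 < 2 < 3 < 4 < 5. Listing each simplex with vertices in this order, K has dimension 2 with simplices:

  0-simplices (5): [1], [2], [3], [4], [5]
  1-simplices (10): [1,2], [1,3], [1,4], [1,5], [2,3], [2,4], [2,5], [3,4], [3,5], [4,5]
  2-simplices (5): [1,2,3], [1,2,4], [1,3,5], [2,4,5], [3,4,5]

giving chain groups C_0 ≅ Z^5, C_1 ≅ Z^10, C_2 ≅ Z^5.

∂_1: C_1 → C_0 is given by ∂[p,q] = [q] − [p]. For instance
  ∂[1,5] = [5] − [1].
As a 5×10 matrix over Z this has rank 4, with invariant factors (1,1,1,1).

The boundary map ∂_2: C_2 → C_1 maps a triangle to the signed sum of its edges. For instance
  ∂[1,2,4] = [2,4] − [1,4] + [1,2],
  ∂[2,4,5] = [4,5] − [2,5] + [2,4].
This gives a 10×5 integer matrix of rank 5; reducing to Smith normal form yields diagonal entries (1,1,1,1,1).

From H_k ≅ ker(∂_k) / im(∂_{k+1}) we obtain:

  H_0: rank C_0 − rank ∂_1 = 5 − 4 = 1, and the invariant factors of ∂_1 are all 1, so H_0 ≅ Z.
  H_1: rank ker ∂_1 − rank ∂_2 = (10 − 4) − 5 = 1, and the invariant factors of ∂_2 are all 1, so H_1 ≅ Z.
  H_2: rank ker ∂_2 − rank ∂_3 = (5 − 5) − 0 = 0, and there is no ∂_3, so H_2 ≅ 0.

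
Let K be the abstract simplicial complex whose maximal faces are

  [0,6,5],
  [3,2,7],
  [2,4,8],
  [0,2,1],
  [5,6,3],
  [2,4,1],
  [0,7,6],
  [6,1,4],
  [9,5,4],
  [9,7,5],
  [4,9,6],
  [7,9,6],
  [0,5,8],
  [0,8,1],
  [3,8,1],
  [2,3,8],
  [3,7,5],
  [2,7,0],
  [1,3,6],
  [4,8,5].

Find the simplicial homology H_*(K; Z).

Fix the vertex order 0 < 1 < 2 < 3 < 4 < 5 < 6 < 7 < 8 < 9 and write every simplex with vertices in increasing order. Then dim K = 2 and the simplices of K are:

  0-simplices (10): [0], [1], [2], [3], [4], [5], [6], [7], [8], [9]
  1-simplices (30): (30 of them)
  2-simplices (20): (20 of them)

so the chain groups are C_0 ≅ Z^10, C_1 ≅ Z^30, C_2 ≅ Z^20.

Boundary ∂_1: C_1 → C_0 is given by ∂[p,q] = [q] − [p]. For instance
  ∂[1,8] = [8] − [1].
This gives a 10×30 integer matrix of rank 9; reducing to Smith normal form yields diagonal entries (1,1,1,1,1,1,1,1,1).

Boundary ∂_2: C_2 → C_1 acts by ∂[p,q,r] = [q,r] − [p,r] + [p,q]. For instance
  ∂[2,3,7] = [3,7] − [2,7] + [2,3],
  ∂[3,5,7] = [5,7] − [3,7] + [3,5].
The resulting 30×20 matrix has rank 20, and its Smith normal form has invariant factors (1,1,1,1,1,1,1,1,1,1,1,1,1,1,1,1,1,1,1,2).

Now H_k = ker ∂_k / im ∂_{k+1}, so:

  H_0: rank C_0 − rank ∂_1 = 10 − 9 = 1, and the invariant factors of ∂_1 are all 1, so H_0 = Z.
  H_1: rank ker ∂_1 − rank ∂_2 = (30 − 9) − 20 = 1, and ∂_2 has invariant factor 2 > 1, so H_1 = Z ⊕ Z/2Z.
  H_2: rank ker ∂_2 − rank ∂_3 = (20 − 20) − 0 = 0, and there is no ∂_3, so H_2 = 0.

(K is a triangulation of the Klein bottle.)

H_0 = Z,  H_1 = Z ⊕ Z/2Z,  H_2 = 0.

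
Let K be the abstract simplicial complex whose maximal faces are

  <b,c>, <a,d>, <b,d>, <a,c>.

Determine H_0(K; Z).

H_0 ≅ Z.

Take the total order a < b < c < d on the vertex set. Then K (dimension 1) consists of the simplices:

  0-simplices (4): a, b, c, d
  1-simplices (4): ac, ad, bc, bd

giving chain groups C_0 ≅ Z^4, C_1 ≅ Z^4.

Boundary ∂_1: C_1 → C_0 maps an edge to its endpoints' difference, ∂[p,q] = q − p.
The 4×4 boundary matrix has rank 3 and Smith normal form diag(1,1,1).

Now H_k = ker ∂_k / im ∂_{k+1}, so:

  H_0: rank C_0 − rank ∂_1 = 4 − 3 = 1, and the invariant factors of ∂_1 are all 1, so H_0 = Z.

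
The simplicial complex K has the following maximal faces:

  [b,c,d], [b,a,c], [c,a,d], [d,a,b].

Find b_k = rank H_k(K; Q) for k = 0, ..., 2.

K has 4 vertices, 6 edges, 4 triangles.
rank ∂_0 = 0, rank ∂_1 = 3 ⇒ b_0 = 4 − 0 − 3 = 1; all invariant factors of ∂_1 are 1 so no torsion. So H_0 = Z.
rank ∂_1 = 3, rank ∂_2 = 3 ⇒ b_1 = 6 − 3 − 3 = 0; all invariant factors of ∂_2 are 1 so no torsion. So H_1 = 0.
rank ∂_2 = 3, rank ∂_3 = 0 ⇒ b_2 = 4 − 3 − 0 = 1. So H_2 = Z.

b_0 = 1, b_1 = 0, b_2 = 1.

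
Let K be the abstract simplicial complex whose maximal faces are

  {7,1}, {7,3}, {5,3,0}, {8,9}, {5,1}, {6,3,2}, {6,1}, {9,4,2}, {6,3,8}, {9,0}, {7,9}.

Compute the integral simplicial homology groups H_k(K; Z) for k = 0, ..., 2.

H_0 = Z,  H_1 = Z^5,  H_2 = 0.

Fix the vertex order 0 < 1 < 2 < 3 < 4 < 5 < 6 < 7 < 8 < 9 and write every simplex with vertices in increasing order. Then dim K = 2 and the simplices of K are:

  0-simplices (10): [0], [1], [2], [3], [4], [5], [6], [7], [8], [9]
  1-simplices (18): [0,3], [0,5], [0,9], [1,5], [1,6], [1,7], [2,3], [2,4], [2,6], [2,9], [3,5], [3,6], [3,7], [3,8], [4,9], [6,8], [7,9], [8,9]
  2-simplices (4): [0,3,5], [2,3,6], [2,4,9], [3,6,8]

Hence C_0 ≅ Z^10, C_1 ≅ Z^18, C_2 ≅ Z^4.

The boundary map ∂_1: C_1 → C_0 is given by ∂[p,q] = [q] − [p].
As a 10×18 matrix over Z this has rank 9, with invariant factors (1,1,1,1,1,1,1,1,1).

The boundary map ∂_2: C_2 → C_1 maps a triangle to the signed sum of its edges. For instance
  ∂[3,6,8] = [6,8] − [3,8] + [3,6],
  ∂[0,3,5] = [3,5] − [0,5] + [0,3].
As a 18×4 matrix over Z this has rank 4, with invariant factors (1,1,1,1).

From H_k ≅ ker(∂_k) / im(∂_{k+1}) we obtain:

  H_0: rank C_0 − rank ∂_1 = 10 − 9 = 1, and the invariant factors of ∂_1 are all 1, so H_0 = Z.
  H_1: rank ker ∂_1 − rank ∂_2 = (18 − 9) − 4 = 5, and the invariant factors of ∂_2 are all 1, so H_1 = Z^5.
  H_2: rank ker ∂_2 − rank ∂_3 = (4 − 4) − 0 = 0, and there is no ∂_3, so H_2 = 0.

As a check, the Euler characteristic is 10 − 18 + 4 = -4, which agrees with 1 − 5 + 0 = -4.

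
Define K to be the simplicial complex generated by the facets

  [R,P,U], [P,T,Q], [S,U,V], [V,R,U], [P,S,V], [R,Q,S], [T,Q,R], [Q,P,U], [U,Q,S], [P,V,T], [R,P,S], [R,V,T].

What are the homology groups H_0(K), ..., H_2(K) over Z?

H_0 = Z,  H_1 = Z/2Z,  H_2 = 0.

Take the total order P < Q < R < S < T < U < V on the vertex set. Then K (dimension 2) consists of the simplices:

  0-simplices (7): P, Q, R, S, T, U, V
  1-simplices (18): PQ, PR, PS, PT, PU, PV, QR, QS, QT, QU, RS, RT, RU, RV, SU, SV, TV, UV
  2-simplices (12): PQT, PQU, PRS, PRU, PSV, PTV, QRS, QRT, QSU, RTV, RUV, SUV

giving chain groups C_0 ≅ Z^7, C_1 ≅ Z^18, C_2 ≅ Z^12.

∂_1: C_1 → C_0 is given by ∂[p,q] = [q] − [p]. For instance
  ∂RU = U − R.
This gives a 7×18 integer matrix of rank 6; reducing to Smith normal form yields diagonal entries (1,1,1,1,1,1).

The boundary map ∂_2: C_2 → C_1 sends each 2-simplex [p,q,r] to [q,r] − [p,r] + [p,q]. For instance
  ∂QRT = RT − QT + QR,
  ∂PRU = RU − PU + PR.
This gives a 18×12 integer matrix of rank 12; reducing to Smith normal form yields diagonal entries (1,1,1,1,1,1,1,1,1,1,1,2).

Now H_k = ker ∂_k / im ∂_{k+1}, so:

  H_0: rank C_0 − rank ∂_1 = 7 − 6 = 1, and the invariant factors of ∂_1 are all 1, so H_0 ≅ Z.
  H_1: rank ker ∂_1 − rank ∂_2 = (18 − 6) − 12 = 0, and ∂_2 has invariant factor 2 > 1, so H_1 ≅ Z/2Z.
  H_2: rank ker ∂_2 − rank ∂_3 = (12 − 12) − 0 = 0, and there is no ∂_3, so H_2 ≅ 0.

(K is a triangulation of the real projective plane RP^2.)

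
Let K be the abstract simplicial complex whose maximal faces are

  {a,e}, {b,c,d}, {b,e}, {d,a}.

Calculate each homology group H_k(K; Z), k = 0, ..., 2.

K has 5 vertices, 6 edges, 1 triangle.
rank ∂_0 = 0, rank ∂_1 = 4 ⇒ b_0 = 5 − 0 − 4 = 1; all invariant factors of ∂_1 are 1 so no torsion. So H_0 ≅ Z.
rank ∂_1 = 4, rank ∂_2 = 1 ⇒ b_1 = 6 − 4 − 1 = 1; all invariant factors of ∂_2 are 1 so no torsion. So H_1 ≅ Z.
rank ∂_2 = 1, rank ∂_3 = 0 ⇒ b_2 = 1 − 1 − 0 = 0. So H_2 ≅ 0.

H_0 ≅ Z,  H_1 ≅ Z,  H_2 = 0.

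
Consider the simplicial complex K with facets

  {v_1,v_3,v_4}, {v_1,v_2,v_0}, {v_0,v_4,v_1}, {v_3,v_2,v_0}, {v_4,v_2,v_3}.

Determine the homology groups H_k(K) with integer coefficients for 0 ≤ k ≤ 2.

H_0 = Z,  H_1 = Z,  H_2 = 0.

Order the vertices as v_0 < v_1 < v_2 < v_3 < v_4. Listing each simplex with vertices in this order, K has dimension 2 with simplices:

  0-simplices (5): [v_0], [v_1], [v_2], [v_3], [v_4]
  1-simplices (10): [v_0,v_1], [v_0,v_2], [v_0,v_3], [v_0,v_4], [v_1,v_2], [v_1,v_3], [v_1,v_4], [v_2,v_3], [v_2,v_4], [v_3,v_4]
  2-simplices (5): [v_0,v_1,v_2], [v_0,v_1,v_4], [v_0,v_2,v_3], [v_1,v_3,v_4], [v_2,v_3,v_4]

so the chain groups are C_0 ≅ Z^5, C_1 ≅ Z^10, C_2 ≅ Z^5.

Boundary ∂_1: C_1 → C_0 maps an edge to its endpoints' difference, ∂[p,q] = q − p.
This gives a 5×10 integer matrix of rank 4; reducing to Smith normal form yields diagonal entries (1,1,1,1).

Boundary ∂_2: C_2 → C_1 maps a triangle to the signed sum of its edges. For instance
  ∂[v_0,v_1,v_4] = [v_1,v_4] − [v_0,v_4] + [v_0,v_1],
  ∂[v_2,v_3,v_4] = [v_3,v_4] − [v_2,v_4] + [v_2,v_3].
The 10×5 boundary matrix has rank 5 and Smith normal form diag(1,1,1,1,1).

Now H_k = ker ∂_k / im ∂_{k+1}, so:

  H_0: rank C_0 − rank ∂_1 = 5 − 4 = 1, and the invariant factors of ∂_1 are all 1, so H_0 ≅ Z.
  H_1: rank ker ∂_1 − rank ∂_2 = (10 − 4) − 5 = 1, and the invariant factors of ∂_2 are all 1, so H_1 ≅ Z.
  H_2: rank ker ∂_2 − rank ∂_3 = (5 − 5) − 0 = 0, and there is no ∂_3, so H_2 ≅ 0.

(K is a triangulation of the Möbius band.)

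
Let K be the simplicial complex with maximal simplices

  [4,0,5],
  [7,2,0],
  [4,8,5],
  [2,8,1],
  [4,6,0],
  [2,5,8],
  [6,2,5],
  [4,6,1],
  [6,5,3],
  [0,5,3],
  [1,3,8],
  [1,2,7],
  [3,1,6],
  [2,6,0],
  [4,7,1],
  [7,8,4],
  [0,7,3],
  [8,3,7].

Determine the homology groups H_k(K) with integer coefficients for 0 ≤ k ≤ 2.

H_0 ≅ Z,  H_1 ≅ Z ⊕ Z_2,  H_2 = 0.

Fix the vertex order 0 < 1 < 2 < 3 < 4 < 5 < 6 < 7 < 8 and write every simplex with vertices in increasing order. Then dim K = 2 and the simplices of K are:

  0-simplices (9): [0], [1], [2], [3], [4], [5], [6], [7], [8]
  1-simplices (27): (27 of them)
  2-simplices (18): [0,2,6], [0,2,7], [0,3,5], [0,3,7], [0,4,5], [0,4,6], [1,2,7], [1,2,8], [1,3,6], [1,3,8], [1,4,6], [1,4,7], [2,5,6], [2,5,8], [3,5,6], [3,7,8], [4,5,8], [4,7,8]

so the chain groups are C_0 ≅ Z^9, C_1 ≅ Z^27, C_2 ≅ Z^18.

∂_1: C_1 → C_0 is given by ∂[p,q] = [q] − [p]. For instance
  ∂[2,6] = [6] − [2].
This gives a 9×27 integer matrix of rank 8; reducing to Smith normal form yields diagonal entries (1,1,1,1,1,1,1,1).

The boundary map ∂_2: C_2 → C_1 acts by ∂[p,q,r] = [q,r] − [p,r] + [p,q]. For instance
  ∂[0,3,7] = [3,7] − [0,7] + [0,3],
  ∂[1,3,8] = [3,8] − [1,8] + [1,3].
The 27×18 boundary matrix has rank 18 and Smith normal form diag(1,1,1,1,1,1,1,1,1,1,1,1,1,1,1,1,1,2).

From H_k ≅ ker(∂_k) / im(∂_{k+1}) we obtain:

  H_0: rank C_0 − rank ∂_1 = 9 − 8 = 1, and the invariant factors of ∂_1 are all 1, so H_0 ≅ Z.
  H_1: rank ker ∂_1 − rank ∂_2 = (27 − 8) − 18 = 1, and ∂_2 has invariant factor 2 > 1, so H_1 ≅ Z ⊕ Z_2.
  H_2: rank ker ∂_2 − rank ∂_3 = (18 − 18) − 0 = 0, and there is no ∂_3, so H_2 ≅ 0.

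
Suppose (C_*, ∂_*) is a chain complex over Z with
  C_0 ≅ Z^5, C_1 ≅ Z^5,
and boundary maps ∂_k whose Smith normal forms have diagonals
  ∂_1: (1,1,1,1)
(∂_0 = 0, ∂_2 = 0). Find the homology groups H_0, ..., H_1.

H_0: b_0 = 5 − 0 − 4 = 1; torsion from ∂_1 factors > 1: none. So H_0 = Z.
H_1: b_1 = 5 − 4 − 0 = 1; torsion from ∂_2 factors > 1: none. So H_1 = Z.

H_0 = Z,  H_1 = Z.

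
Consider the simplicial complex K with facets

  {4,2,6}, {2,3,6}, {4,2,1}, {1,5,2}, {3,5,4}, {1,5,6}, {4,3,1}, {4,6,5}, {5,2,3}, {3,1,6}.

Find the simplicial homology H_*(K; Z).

Fix the vertex order 1 < 2 < 3 < 4 < 5 < 6 and write every simplex with vertices in increasing order. Then dim K = 2 and the simplices of K are:

  0-simplices (6): [1], [2], [3], [4], [5], [6]
  1-simplices (15): [1,2], [1,3], [1,4], [1,5], [1,6], [2,3], [2,4], [2,5], [2,6], [3,4], [3,5], [3,6], [4,5], [4,6], [5,6]
  2-simplices (10): [1,2,4], [1,2,5], [1,3,4], [1,3,6], [1,5,6], [2,3,5], [2,3,6], [2,4,6], [3,4,5], [4,5,6]

so the chain groups are C_0 ≅ Z^6, C_1 ≅ Z^15, C_2 ≅ Z^10.

The boundary map ∂_1: C_1 → C_0 sends each edge [p,q] (with p < q) to q − p.
The resulting 6×15 matrix has rank 5, and its Smith normal form has invariant factors (1,1,1,1,1).

Boundary ∂_2: C_2 → C_1 sends each 2-simplex [p,q,r] to [q,r] − [p,r] + [p,q]. For instance
  ∂[4,5,6] = [5,6] − [4,6] + [4,5],
  ∂[2,4,6] = [4,6] − [2,6] + [2,4].
As a 15×10 matrix over Z this has rank 10, with invariant factors (1,1,1,1,1,1,1,1,1,2).

From H_k ≅ ker(∂_k) / im(∂_{k+1}) we obtain:

  H_0: rank C_0 − rank ∂_1 = 6 − 5 = 1, and the invariant factors of ∂_1 are all 1, so H_0 = Z.
  H_1: rank ker ∂_1 − rank ∂_2 = (15 − 5) − 10 = 0, and ∂_2 has invariant factor 2 > 1, so H_1 = Z_2.
  H_2: rank ker ∂_2 − rank ∂_3 = (10 − 10) − 0 = 0, and there is no ∂_3, so H_2 = 0.

As a check, the Euler characteristic is 6 − 15 + 10 = 1, which agrees with 1 − 0 + 0 = 1.

H_0 ≅ Z,  H_1 ≅ Z_2,  H_2 = 0.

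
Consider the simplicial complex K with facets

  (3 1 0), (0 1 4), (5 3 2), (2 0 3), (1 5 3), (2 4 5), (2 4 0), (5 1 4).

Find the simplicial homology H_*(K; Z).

Fix the vertex order 0 < 1 < 2 < 3 < 4 < 5 and write every simplex with vertices in increasing order. Then dim K = 2 and the simplices of K are:

  0-simplices (6): [0], [1], [2], [3], [4], [5]
  1-simplices (12): [0,1], [0,2], [0,3], [0,4], [1,3], [1,4], [1,5], [2,3], [2,4], [2,5], [3,5], [4,5]
  2-simplices (8): [0,1,3], [0,1,4], [0,2,3], [0,2,4], [1,3,5], [1,4,5], [2,3,5], [2,4,5]

giving chain groups C_0 ≅ Z^6, C_1 ≅ Z^12, C_2 ≅ Z^8.

The boundary map ∂_1: C_1 → C_0 sends each edge [p,q] (with p < q) to q − p.
As a 6×12 matrix over Z this has rank 5, with invariant factors (1,1,1,1,1).

∂_2: C_2 → C_1 acts by ∂[p,q,r] = [q,r] − [p,r] + [p,q]. For instance
  ∂[0,2,3] = [2,3] − [0,3] + [0,2],
  ∂[1,3,5] = [3,5] − [1,5] + [1,3].
This gives a 12×8 integer matrix of rank 7; reducing to Smith normal form yields diagonal entries (1,1,1,1,1,1,1).

Computing H_k = (kernel of ∂_k) / (image of ∂_{k+1}):

  H_0: rank C_0 − rank ∂_1 = 6 − 5 = 1, and the invariant factors of ∂_1 are all 1, so H_0 = Z.
  H_1: rank ker ∂_1 − rank ∂_2 = (12 − 5) − 7 = 0, and the invariant factors of ∂_2 are all 1, so H_1 = 0.
  H_2: rank ker ∂_2 − rank ∂_3 = (8 − 7) − 0 = 1, and there is no ∂_3, so H_2 = Z.

H_0 ≅ Z,  H_1 = 0,  H_2 ≅ Z.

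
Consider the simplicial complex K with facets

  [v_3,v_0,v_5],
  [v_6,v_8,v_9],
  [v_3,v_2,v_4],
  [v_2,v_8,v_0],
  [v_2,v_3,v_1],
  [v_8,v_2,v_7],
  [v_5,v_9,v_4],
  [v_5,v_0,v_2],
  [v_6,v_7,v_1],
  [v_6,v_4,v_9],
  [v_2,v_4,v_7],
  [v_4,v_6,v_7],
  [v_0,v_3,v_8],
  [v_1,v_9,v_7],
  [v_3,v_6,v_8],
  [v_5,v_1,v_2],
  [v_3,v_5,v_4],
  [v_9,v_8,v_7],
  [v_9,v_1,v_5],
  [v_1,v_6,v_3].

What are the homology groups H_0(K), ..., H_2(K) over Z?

H_0 = Z,  H_1 = Z ⊕ Z/2,  H_2 = 0.

We work with the vertex ordering v_0 < v_1 < v_2 < v_3 < v_4 < v_5 < v_6 < v_7 < v_8 < v_9. The simplices of K, each written with vertices in increasing order, are:

  0-simplices (10): [v_0], [v_1], [v_2], [v_3], [v_4], [v_5], [v_6], [v_7], [v_8], [v_9]
  1-simplices (30): (30 of them)
  2-simplices (20): (20 of them)

so the chain groups are C_0 ≅ Z^10, C_1 ≅ Z^30, C_2 ≅ Z^20.

Boundary ∂_1: C_1 → C_0 maps an edge to its endpoints' difference, ∂[p,q] = q − p. For instance
  ∂[v_7,v_9] = [v_9] − [v_7].
As a 10×30 matrix over Z this has rank 9, with invariant factors (1,1,1,1,1,1,1,1,1).

Boundary ∂_2: C_2 → C_1 maps a triangle to the signed sum of its edges. For instance
  ∂[v_2,v_4,v_7] = [v_4,v_7] − [v_2,v_7] + [v_2,v_4],
  ∂[v_0,v_3,v_5] = [v_3,v_5] − [v_0,v_5] + [v_0,v_3].
The resulting 30×20 matrix has rank 20, and its Smith normal form has invariant factors (1,1,1,1,1,1,1,1,1,1,1,1,1,1,1,1,1,1,1,2).

Now H_k = ker ∂_k / im ∂_{k+1}, so:

  H_0: rank C_0 − rank ∂_1 = 10 − 9 = 1, and the invariant factors of ∂_1 are all 1, so H_0 ≅ Z.
  H_1: rank ker ∂_1 − rank ∂_2 = (30 − 9) − 20 = 1, and ∂_2 has invariant factor 2 > 1, so H_1 ≅ Z ⊕ Z/2.
  H_2: rank ker ∂_2 − rank ∂_3 = (20 − 20) − 0 = 0, and there is no ∂_3, so H_2 ≅ 0.

As a check, the Euler characteristic is 10 − 30 + 20 = 0, which agrees with 1 − 1 + 0 = 0.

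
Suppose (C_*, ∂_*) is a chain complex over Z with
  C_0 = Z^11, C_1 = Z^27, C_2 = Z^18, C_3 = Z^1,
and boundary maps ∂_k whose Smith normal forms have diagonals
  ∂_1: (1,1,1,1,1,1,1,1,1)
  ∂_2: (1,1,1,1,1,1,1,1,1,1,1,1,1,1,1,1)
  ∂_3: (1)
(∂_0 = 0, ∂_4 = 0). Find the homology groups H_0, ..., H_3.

H_0: b_0 = 11 − 0 − 9 = 2; torsion from ∂_1 factors > 1: none. So H_0 = Z^2.
H_1: b_1 = 27 − 9 − 16 = 2; torsion from ∂_2 factors > 1: none. So H_1 = Z^2.
H_2: b_2 = 18 − 16 − 1 = 1; torsion from ∂_3 factors > 1: none. So H_2 = Z.
H_3: b_3 = 1 − 1 − 0 = 0; torsion from ∂_4 factors > 1: none. So H_3 = 0.

H_0 = Z^2,  H_1 = Z^2,  H_2 = Z,  H_3 = 0.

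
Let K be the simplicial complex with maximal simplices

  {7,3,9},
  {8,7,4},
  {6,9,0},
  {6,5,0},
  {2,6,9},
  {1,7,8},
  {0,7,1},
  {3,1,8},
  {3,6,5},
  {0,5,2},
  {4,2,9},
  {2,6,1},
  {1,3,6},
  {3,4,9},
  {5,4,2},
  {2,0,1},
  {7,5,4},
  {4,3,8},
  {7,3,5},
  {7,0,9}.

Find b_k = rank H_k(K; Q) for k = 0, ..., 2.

b_0 = 1, b_1 = 1, b_2 = 0.

Order the vertices as 0 < 1 < 2 < 3 < 4 < 5 < 6 < 7 < 8 < 9. Listing each simplex with vertices in this order, K has dimension 2 with simplices:

  0-simplices (10): [0], [1], [2], [3], [4], [5], [6], [7], [8], [9]
  1-simplices (30): (30 of them)
  2-simplices (20): (20 of them)

Hence C_0 ≅ Z^10, C_1 ≅ Z^30, C_2 ≅ Z^20.

The boundary map ∂_1: C_1 → C_0 maps an edge to its endpoints' difference, ∂[p,q] = q − p. For instance
  ∂[0,2] = [2] − [0].
The resulting 10×30 matrix has rank 9, and its Smith normal form has invariant factors (1,1,1,1,1,1,1,1,1).

The boundary map ∂_2: C_2 → C_1 acts by ∂[p,q,r] = [q,r] − [p,r] + [p,q]. For instance
  ∂[0,2,5] = [2,5] − [0,5] + [0,2],
  ∂[2,4,5] = [4,5] − [2,5] + [2,4].
The 30×20 boundary matrix has rank 20 and Smith normal form diag(1,1,1,1,1,1,1,1,1,1,1,1,1,1,1,1,1,1,1,2).

From H_k ≅ ker(∂_k) / im(∂_{k+1}) we obtain:

  H_0: rank C_0 − rank ∂_1 = 10 − 9 = 1, and the invariant factors of ∂_1 are all 1, so H_0 = Z.
  H_1: rank ker ∂_1 − rank ∂_2 = (30 − 9) − 20 = 1, and ∂_2 has invariant factor 2 > 1, so H_1 = Z ⊕ Z/2Z.
  H_2: rank ker ∂_2 − rank ∂_3 = (20 − 20) − 0 = 0, and there is no ∂_3, so H_2 = 0.

As a check, the Euler characteristic is 10 − 30 + 20 = 0, which agrees with 1 − 1 + 0 = 0.

Hence the Betti numbers are b_0 = 1, b_1 = 1, b_2 = 0.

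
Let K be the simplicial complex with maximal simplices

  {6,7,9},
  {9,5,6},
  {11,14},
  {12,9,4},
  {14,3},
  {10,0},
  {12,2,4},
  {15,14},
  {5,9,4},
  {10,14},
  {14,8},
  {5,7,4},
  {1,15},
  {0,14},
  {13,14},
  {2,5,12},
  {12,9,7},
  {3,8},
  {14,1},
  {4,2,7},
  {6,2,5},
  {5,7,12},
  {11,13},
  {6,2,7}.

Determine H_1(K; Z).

K has 16 vertices, 30 edges, 12 triangles.
rank ∂_1 = 14, rank ∂_2 = 12 ⇒ b_1 = 30 − 14 − 12 = 4; ∂_2 has invariant factor(s) [2] giving torsion. So H_1 ≅ Z^4 ⊕ Z_2.

H_1 = Z^4 ⊕ Z_2.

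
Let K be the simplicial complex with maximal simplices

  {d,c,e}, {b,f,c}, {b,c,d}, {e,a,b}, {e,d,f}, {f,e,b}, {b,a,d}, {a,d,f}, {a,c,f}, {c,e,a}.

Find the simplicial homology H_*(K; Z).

K has 6 vertices, 15 edges, 10 triangles.
rank ∂_0 = 0, rank ∂_1 = 5 ⇒ b_0 = 6 − 0 − 5 = 1; all invariant factors of ∂_1 are 1 so no torsion. So H_0 = Z.
rank ∂_1 = 5, rank ∂_2 = 10 ⇒ b_1 = 15 − 5 − 10 = 0; ∂_2 has invariant factor(s) [2] giving torsion. So H_1 = Z/2Z.
rank ∂_2 = 10, rank ∂_3 = 0 ⇒ b_2 = 10 − 10 − 0 = 0. So H_2 = 0.

H_0 = Z,  H_1 = Z/2Z,  H_2 = 0.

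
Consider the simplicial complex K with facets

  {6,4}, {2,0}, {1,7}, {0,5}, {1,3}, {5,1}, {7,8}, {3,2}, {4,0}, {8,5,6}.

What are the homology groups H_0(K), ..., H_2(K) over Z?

Order the vertices as 0 < 1 < 2 < 3 < 4 < 5 < 6 < 7 < 8. Listing each simplex with vertices in this order, K has dimension 2 with simplices:

  0-simplices (9): [0], [1], [2], [3], [4], [5], [6], [7], [8]
  1-simplices (12): [0,2], [0,4], [0,5], [1,3], [1,5], [1,7], [2,3], [4,6], [5,6], [5,8], [6,8], [7,8]
  2-simplices (1): [5,6,8]

so the chain groups are C_0 ≅ Z^9, C_1 ≅ Z^12, C_2 ≅ Z^1.

∂_1: C_1 → C_0 maps an edge to its endpoints' difference, ∂[p,q] = q − p.
The 9×12 boundary matrix has rank 8 and Smith normal form diag(1,1,1,1,1,1,1,1).

∂_2: C_2 → C_1 sends each 2-simplex [p,q,r] to [q,r] − [p,r] + [p,q]. For instance
  ∂[5,6,8] = [6,8] − [5,8] + [5,6].
The resulting 12×1 matrix has rank 1, and its Smith normal form has invariant factors (1).

Reading off H_k = ker ∂_k / im ∂_{k+1}:

  H_0: rank C_0 − rank ∂_1 = 9 − 8 = 1, and the invariant factors of ∂_1 are all 1, so H_0 ≅ Z.
  H_1: rank ker ∂_1 − rank ∂_2 = (12 − 8) − 1 = 3, and the invariant factors of ∂_2 are all 1, so H_1 ≅ Z^3.
  H_2: rank ker ∂_2 − rank ∂_3 = (1 − 1) − 0 = 0, and there is no ∂_3, so H_2 ≅ 0.

As a check, the Euler characteristic is 9 − 12 + 1 = -2, which agrees with 1 − 3 + 0 = -2.

H_0 = Z,  H_1 = Z^3,  H_2 = 0.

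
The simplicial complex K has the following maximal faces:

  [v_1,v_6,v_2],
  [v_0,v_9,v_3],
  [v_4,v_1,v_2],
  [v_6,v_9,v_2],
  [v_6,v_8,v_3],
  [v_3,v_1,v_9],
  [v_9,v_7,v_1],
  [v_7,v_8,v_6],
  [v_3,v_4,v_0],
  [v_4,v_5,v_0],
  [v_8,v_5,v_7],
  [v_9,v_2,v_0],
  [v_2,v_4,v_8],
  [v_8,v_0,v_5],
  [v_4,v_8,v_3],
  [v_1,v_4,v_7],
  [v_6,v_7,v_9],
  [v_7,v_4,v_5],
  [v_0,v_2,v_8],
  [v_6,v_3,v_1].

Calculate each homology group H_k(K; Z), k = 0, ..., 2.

Fix the vertex order v_0 < v_1 < v_2 < v_3 < v_4 < v_5 < v_6 < v_7 < v_8 < v_9 and write every simplex with vertices in increasing order. Then dim K = 2 and the simplices of K are:

  0-simplices (10): [v_0], [v_1], [v_2], [v_3], [v_4], [v_5], [v_6], [v_7], [v_8], [v_9]
  1-simplices (30): (30 of them)
  2-simplices (20): (20 of them)

Hence C_0 ≅ Z^10, C_1 ≅ Z^30, C_2 ≅ Z^20.

∂_1: C_1 → C_0 maps an edge to its endpoints' difference, ∂[p,q] = q − p.
The resulting 10×30 matrix has rank 9, and its Smith normal form has invariant factors (1,1,1,1,1,1,1,1,1).

The boundary map ∂_2: C_2 → C_1 sends each 2-simplex [p,q,r] to [q,r] − [p,r] + [p,q]. For instance
  ∂[v_2,v_4,v_8] = [v_4,v_8] − [v_2,v_8] + [v_2,v_4],
  ∂[v_1,v_2,v_4] = [v_2,v_4] − [v_1,v_4] + [v_1,v_2].
The 30×20 boundary matrix has rank 20 and Smith normal form diag(1,1,1,1,1,1,1,1,1,1,1,1,1,1,1,1,1,1,1,2).

Now H_k = ker ∂_k / im ∂_{k+1}, so:

  H_0: rank C_0 − rank ∂_1 = 10 − 9 = 1, and the invariant factors of ∂_1 are all 1, so H_0 ≅ Z.
  H_1: rank ker ∂_1 − rank ∂_2 = (30 − 9) − 20 = 1, and ∂_2 has invariant factor 2 > 1, so H_1 ≅ Z × Z/2.
  H_2: rank ker ∂_2 − rank ∂_3 = (20 − 20) − 0 = 0, and there is no ∂_3, so H_2 ≅ 0.

(K is a triangulation of the Klein bottle.)

H_0 = Z,  H_1 = Z × Z/2,  H_2 = 0.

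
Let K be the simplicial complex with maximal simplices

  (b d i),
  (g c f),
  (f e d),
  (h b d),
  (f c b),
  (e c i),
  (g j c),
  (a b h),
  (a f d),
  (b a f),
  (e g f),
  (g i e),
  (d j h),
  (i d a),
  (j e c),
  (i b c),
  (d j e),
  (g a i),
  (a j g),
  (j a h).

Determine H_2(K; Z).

H_2 = 0.

K has 10 vertices, 30 edges, 20 triangles.
rank ∂_2 = 20, rank ∂_3 = 0 ⇒ b_2 = 20 − 20 − 0 = 0. So H_2 = 0.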